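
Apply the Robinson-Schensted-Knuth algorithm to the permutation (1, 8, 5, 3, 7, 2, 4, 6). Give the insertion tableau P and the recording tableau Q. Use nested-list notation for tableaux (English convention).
P = [[1, 2, 4, 6], [3, 7], [5], [8]], Q = [[1, 2, 5, 8], [3, 7], [4], [6]]

Insert each entry of the permutation into P by Schensted row insertion, recording in Q the position of each new cell.

Insert 1: appended to row 1. P = [[1]].
Insert 8: appended to row 1. P = [[1, 8]].
Insert 5: 5 bumps 8 from row 1; 8 starts row 2. P = [[1, 5], [8]].
Insert 3: 3 bumps 5 from row 1; 5 bumps 8 from row 2; 8 starts row 3. P = [[1, 3], [5], [8]].
Insert 7: appended to row 1. P = [[1, 3, 7], [5], [8]].
Insert 2: 2 bumps 3 from row 1; 3 bumps 5 from row 2; 5 bumps 8 from row 3; 8 starts row 4. P = [[1, 2, 7], [3], [5], [8]].
Insert 4: 4 bumps 7 from row 1; 7 appends to row 2. P = [[1, 2, 4], [3, 7], [5], [8]].
Insert 6: appended to row 1. P = [[1, 2, 4, 6], [3, 7], [5], [8]].

So P = [[1, 2, 4, 6], [3, 7], [5], [8]], Q = [[1, 2, 5, 8], [3, 7], [4], [6]].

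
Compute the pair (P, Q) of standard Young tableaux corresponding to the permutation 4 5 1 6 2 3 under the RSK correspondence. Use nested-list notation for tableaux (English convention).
Insert each entry of the permutation into P by Schensted row insertion, recording in Q the position of each new cell.

After inserting 4: P = [[4]].
After inserting 5: P = [[4, 5]].
After inserting 1: P = [[1, 5], [4]].
After inserting 6: P = [[1, 5, 6], [4]].
After inserting 2: P = [[1, 2, 6], [4, 5]].
After inserting 3: P = [[1, 2, 3], [4, 5, 6]].

So P = [[1, 2, 3], [4, 5, 6]], Q = [[1, 2, 4], [3, 5, 6]].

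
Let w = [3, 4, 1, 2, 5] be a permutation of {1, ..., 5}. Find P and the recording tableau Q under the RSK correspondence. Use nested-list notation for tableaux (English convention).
Insert each entry of the permutation into P by Schensted row insertion, recording in Q the position of each new cell.

Insert 3: appended to row 1. P = [[3]].
Insert 4: appended to row 1. P = [[3, 4]].
Insert 1: 1 bumps 3 from row 1; 3 starts row 2. P = [[1, 4], [3]].
Insert 2: 2 bumps 4 from row 1; 4 appends to row 2. P = [[1, 2], [3, 4]].
Insert 5: appended to row 1. P = [[1, 2, 5], [3, 4]].

So P = [[1, 2, 5], [3, 4]], Q = [[1, 2, 5], [3, 4]].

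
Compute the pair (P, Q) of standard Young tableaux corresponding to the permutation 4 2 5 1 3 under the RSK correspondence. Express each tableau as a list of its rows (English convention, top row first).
P = [[1, 3], [2, 5], [4]], Q = [[1, 3], [2, 5], [4]]

Insert each entry of the permutation into P by Schensted row insertion, recording in Q the position of each new cell.

Insert 4: appended to row 1. P = [[4]], Q = [[1]].
Insert 2: 2 bumps 4 from row 1; 4 starts row 2. P = [[2], [4]], Q = [[1], [2]].
Insert 5: appended to row 1. P = [[2, 5], [4]], Q = [[1, 3], [2]].
Insert 1: 1 bumps 2 from row 1; 2 bumps 4 from row 2; 4 starts row 3. P = [[1, 5], [2], [4]], Q = [[1, 3], [2], [4]].
Insert 3: 3 bumps 5 from row 1; 5 appends to row 2. P = [[1, 3], [2, 5], [4]], Q = [[1, 3], [2, 5], [4]].

So P = [[1, 3], [2, 5], [4]], Q = [[1, 3], [2, 5], [4]].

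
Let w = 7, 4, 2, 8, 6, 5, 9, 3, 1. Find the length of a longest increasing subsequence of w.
3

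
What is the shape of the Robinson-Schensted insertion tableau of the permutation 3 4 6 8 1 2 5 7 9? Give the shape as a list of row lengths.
Row-insert each entry into an empty tableau.

After inserting 3: P = [[3]].
After inserting 4: P = [[3, 4]].
After inserting 6: P = [[3, 4, 6]].
After inserting 8: P = [[3, 4, 6, 8]].
After inserting 1: P = [[1, 4, 6, 8], [3]].
After inserting 2: P = [[1, 2, 6, 8], [3, 4]].
After inserting 5: P = [[1, 2, 5, 8], [3, 4, 6]].
After inserting 7: P = [[1, 2, 5, 7], [3, 4, 6, 8]].
After inserting 9: P = [[1, 2, 5, 7, 9], [3, 4, 6, 8]].

The final insertion tableau P = [[1, 2, 5, 7, 9], [3, 4, 6, 8]] has shape [5, 4].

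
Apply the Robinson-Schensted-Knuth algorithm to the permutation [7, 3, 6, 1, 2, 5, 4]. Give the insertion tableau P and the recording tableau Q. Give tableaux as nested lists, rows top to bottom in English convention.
P = [[1, 2, 4], [3, 5], [6], [7]], Q = [[1, 3, 6], [2, 5], [4], [7]]

Insert each entry of the permutation into P by Schensted row insertion, recording in Q the position of each new cell.

Insert 7: appended to row 1. P = [[7]].
Insert 3: 3 bumps 7 from row 1; 7 starts row 2. P = [[3], [7]].
Insert 6: appended to row 1. P = [[3, 6], [7]].
Insert 1: 1 bumps 3 from row 1; 3 bumps 7 from row 2; 7 starts row 3. P = [[1, 6], [3], [7]].
Insert 2: 2 bumps 6 from row 1; 6 appends to row 2. P = [[1, 2], [3, 6], [7]].
Insert 5: appended to row 1. P = [[1, 2, 5], [3, 6], [7]].
Insert 4: 4 bumps 5 from row 1; 5 bumps 6 from row 2; 6 bumps 7 from row 3; 7 starts row 4. P = [[1, 2, 4], [3, 5], [6], [7]].

So P = [[1, 2, 4], [3, 5], [6], [7]], Q = [[1, 3, 6], [2, 5], [4], [7]].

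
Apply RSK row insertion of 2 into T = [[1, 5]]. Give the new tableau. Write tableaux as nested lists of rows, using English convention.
In row 1, 2 replaces 5 (the leftmost entry greater than 2); 5 is bumped to row 2. 5 starts a new row 2. The new tableau is [[1, 2], [5]].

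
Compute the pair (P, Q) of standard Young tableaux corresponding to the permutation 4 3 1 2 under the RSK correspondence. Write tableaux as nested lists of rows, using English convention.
Insert each entry of the permutation into P by Schensted row insertion, recording in Q the position of each new cell.

Insert 4: appended to row 1. P = [[4]].
Insert 3: 3 bumps 4 from row 1; 4 starts row 2. P = [[3], [4]].
Insert 1: 1 bumps 3 from row 1; 3 bumps 4 from row 2; 4 starts row 3. P = [[1], [3], [4]].
Insert 2: appended to row 1. P = [[1, 2], [3], [4]].

So P = [[1, 2], [3], [4]], Q = [[1, 4], [2], [3]].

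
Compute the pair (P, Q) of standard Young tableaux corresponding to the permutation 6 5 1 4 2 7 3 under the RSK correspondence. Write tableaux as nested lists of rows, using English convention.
Insert each entry of the permutation into P by Schensted row insertion, recording in Q the position of each new cell.

Insert 6: appended to row 1. P = [[6]].
Insert 5: 5 bumps 6 from row 1; 6 starts row 2. P = [[5], [6]].
Insert 1: 1 bumps 5 from row 1; 5 bumps 6 from row 2; 6 starts row 3. P = [[1], [5], [6]].
Insert 4: appended to row 1. P = [[1, 4], [5], [6]].
Insert 2: 2 bumps 4 from row 1; 4 bumps 5 from row 2; 5 bumps 6 from row 3; 6 starts row 4. P = [[1, 2], [4], [5], [6]].
Insert 7: appended to row 1. P = [[1, 2, 7], [4], [5], [6]].
Insert 3: 3 bumps 7 from row 1; 7 appends to row 2. P = [[1, 2, 3], [4, 7], [5], [6]].

So P = [[1, 2, 3], [4, 7], [5], [6]], Q = [[1, 4, 6], [2, 7], [3], [5]].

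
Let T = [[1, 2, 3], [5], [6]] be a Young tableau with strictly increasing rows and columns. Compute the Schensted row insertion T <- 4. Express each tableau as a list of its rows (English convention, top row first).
4 is larger than every entry of row 1, so it is appended to row 1. The new tableau is [[1, 2, 3, 4], [5], [6]].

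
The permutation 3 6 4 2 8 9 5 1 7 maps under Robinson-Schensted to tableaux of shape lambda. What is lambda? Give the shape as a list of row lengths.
RSK row insertion gives P = [[1, 4, 5, 7], [2, 8, 9], [3], [6]], which has shape [4, 3, 1, 1].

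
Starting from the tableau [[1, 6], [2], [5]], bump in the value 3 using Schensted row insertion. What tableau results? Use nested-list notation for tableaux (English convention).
[[1, 3], [2, 6], [5]]

In row 1, 3 replaces 6 (the leftmost entry greater than 3); 6 is bumped to row 2. 6 is appended to row 2. The new tableau is [[1, 3], [2, 6], [5]].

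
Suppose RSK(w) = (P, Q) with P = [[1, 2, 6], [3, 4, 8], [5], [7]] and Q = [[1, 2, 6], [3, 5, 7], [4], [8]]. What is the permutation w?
3 7 5 1 4 8 6 2

Reverse the RSK construction: for i from n down to 1, find the cell of Q containing i, remove the entry at that cell from P, and reverse-bump it up through P; the value ejected from row 1 is w(i).

Step i=8: Q has 8 at row 4, column 1; remove 7 from row 4 of P and reverse-bump: 7 enters row 3 and ejects 5; 5 enters row 2 and ejects 4; 4 enters row 1 and ejects 2. So w(8) = 2. P is now [[1, 4, 6], [3, 5, 8], [7]].
Step i=7: Q has 7 at row 2, column 3; remove 8 from row 2 of P and reverse-bump: 8 enters row 1 and ejects 6. So w(7) = 6. P is now [[1, 4, 8], [3, 5], [7]].
Step i=6: Q has 6 at row 1, column 3; remove that cell from P, ejecting 8. So w(6) = 8. P is now [[1, 4], [3, 5], [7]].
Step i=5: Q has 5 at row 2, column 2; remove 5 from row 2 of P and reverse-bump: 5 enters row 1 and ejects 4. So w(5) = 4. P is now [[1, 5], [3], [7]].
Step i=4: Q has 4 at row 3, column 1; remove 7 from row 3 of P and reverse-bump: 7 enters row 2 and ejects 3; 3 enters row 1 and ejects 1. So w(4) = 1. P is now [[3, 5], [7]].
Step i=3: Q has 3 at row 2, column 1; remove 7 from row 2 of P and reverse-bump: 7 enters row 1 and ejects 5. So w(3) = 5. P is now [[3, 7]].
Step i=2: Q has 2 at row 1, column 2; remove that cell from P, ejecting 7. So w(2) = 7. P is now [[3]].
Step i=1: Q has 1 at row 1, column 1; remove that cell from P, ejecting 3. So w(1) = 3. P is now [].

So w = 3 7 5 1 4 8 6 2.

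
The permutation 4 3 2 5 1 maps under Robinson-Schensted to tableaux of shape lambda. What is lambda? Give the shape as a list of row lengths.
Row-insert each entry into an empty tableau.

After inserting 4: P = [[4]].
After inserting 3: P = [[3], [4]].
After inserting 2: P = [[2], [3], [4]].
After inserting 5: P = [[2, 5], [3], [4]].
After inserting 1: P = [[1, 5], [2], [3], [4]].

The final insertion tableau P = [[1, 5], [2], [3], [4]] has shape [2, 1, 1, 1].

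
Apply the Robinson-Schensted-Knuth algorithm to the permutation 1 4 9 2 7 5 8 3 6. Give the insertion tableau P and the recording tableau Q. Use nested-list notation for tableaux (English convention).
P = [[1, 2, 3, 6], [4, 5, 8], [7], [9]], Q = [[1, 2, 3, 7], [4, 5, 9], [6], [8]]

Insert each entry of the permutation into P by Schensted row insertion, recording in Q the position of each new cell.

Insert 1: appended to row 1. P = [[1]].
Insert 4: appended to row 1. P = [[1, 4]].
Insert 9: appended to row 1. P = [[1, 4, 9]].
Insert 2: 2 bumps 4 from row 1; 4 starts row 2. P = [[1, 2, 9], [4]].
Insert 7: 7 bumps 9 from row 1; 9 appends to row 2. P = [[1, 2, 7], [4, 9]].
Insert 5: 5 bumps 7 from row 1; 7 bumps 9 from row 2; 9 starts row 3. P = [[1, 2, 5], [4, 7], [9]].
Insert 8: appended to row 1. P = [[1, 2, 5, 8], [4, 7], [9]].
Insert 3: 3 bumps 5 from row 1; 5 bumps 7 from row 2; 7 bumps 9 from row 3; 9 starts row 4. P = [[1, 2, 3, 8], [4, 5], [7], [9]].
Insert 6: 6 bumps 8 from row 1; 8 appends to row 2. P = [[1, 2, 3, 6], [4, 5, 8], [7], [9]].

So P = [[1, 2, 3, 6], [4, 5, 8], [7], [9]], Q = [[1, 2, 3, 7], [4, 5, 9], [6], [8]].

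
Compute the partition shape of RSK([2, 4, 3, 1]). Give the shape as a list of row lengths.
[2, 1, 1]

RSK row insertion gives P = [[1, 3], [2], [4]], which has shape [2, 1, 1].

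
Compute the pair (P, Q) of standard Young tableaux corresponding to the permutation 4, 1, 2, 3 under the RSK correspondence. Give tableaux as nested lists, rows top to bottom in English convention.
Insert each entry of the permutation into P by Schensted row insertion, recording in Q the position of each new cell.

After inserting 4: P = [[4]].
After inserting 1: P = [[1], [4]].
After inserting 2: P = [[1, 2], [4]].
After inserting 3: P = [[1, 2, 3], [4]].

So P = [[1, 2, 3], [4]], Q = [[1, 3, 4], [2]].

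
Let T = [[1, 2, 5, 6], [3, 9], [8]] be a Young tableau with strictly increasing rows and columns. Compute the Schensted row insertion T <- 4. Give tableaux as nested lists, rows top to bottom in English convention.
[[1, 2, 4, 6], [3, 5], [8, 9]]

In row 1, 4 replaces 5 (the leftmost entry greater than 4); 5 is bumped to row 2. In row 2, 5 replaces 9 (the leftmost entry greater than 5); 9 is bumped to row 3. 9 is appended to row 3. The new tableau is [[1, 2, 4, 6], [3, 5], [8, 9]].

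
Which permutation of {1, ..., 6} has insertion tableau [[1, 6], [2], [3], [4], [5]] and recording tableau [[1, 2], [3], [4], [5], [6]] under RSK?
Reverse the RSK construction: for i from n down to 1, find the cell of Q containing i, remove the entry at that cell from P, and reverse-bump it up through P; the value ejected from row 1 is w(i).

Step i=6: Q has 6 at row 5, column 1; remove 5 from row 5 of P and reverse-bump: 5 enters row 4 and ejects 4; 4 enters row 3 and ejects 3; 3 enters row 2 and ejects 2; 2 enters row 1 and ejects 1. So w(6) = 1. P is now [[2, 6], [3], [4], [5]].
Step i=5: Q has 5 at row 4, column 1; remove 5 from row 4 of P and reverse-bump: 5 enters row 3 and ejects 4; 4 enters row 2 and ejects 3; 3 enters row 1 and ejects 2. So w(5) = 2. P is now [[3, 6], [4], [5]].
Step i=4: Q has 4 at row 3, column 1; remove 5 from row 3 of P and reverse-bump: 5 enters row 2 and ejects 4; 4 enters row 1 and ejects 3. So w(4) = 3. P is now [[4, 6], [5]].
Step i=3: Q has 3 at row 2, column 1; remove 5 from row 2 of P and reverse-bump: 5 enters row 1 and ejects 4. So w(3) = 4. P is now [[5, 6]].
Step i=2: Q has 2 at row 1, column 2; remove that cell from P, ejecting 6. So w(2) = 6. P is now [[5]].
Step i=1: Q has 1 at row 1, column 1; remove that cell from P, ejecting 5. So w(1) = 5. P is now [].

So w = 5 6 4 3 2 1.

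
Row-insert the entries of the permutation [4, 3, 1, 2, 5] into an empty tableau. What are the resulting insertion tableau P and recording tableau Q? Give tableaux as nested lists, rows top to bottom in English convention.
P = [[1, 2, 5], [3], [4]], Q = [[1, 4, 5], [2], [3]]

Insert each entry of the permutation into P by Schensted row insertion, recording in Q the position of each new cell.

After inserting 4: P = [[4]].
After inserting 3: P = [[3], [4]].
After inserting 1: P = [[1], [3], [4]].
After inserting 2: P = [[1, 2], [3], [4]].
After inserting 5: P = [[1, 2, 5], [3], [4]].

So P = [[1, 2, 5], [3], [4]], Q = [[1, 4, 5], [2], [3]].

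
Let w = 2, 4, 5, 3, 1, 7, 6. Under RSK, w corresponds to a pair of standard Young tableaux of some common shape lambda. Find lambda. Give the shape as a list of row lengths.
Row-insert each entry into an empty tableau.

After inserting 2: P = [[2]].
After inserting 4: P = [[2, 4]].
After inserting 5: P = [[2, 4, 5]].
After inserting 3: P = [[2, 3, 5], [4]].
After inserting 1: P = [[1, 3, 5], [2], [4]].
After inserting 7: P = [[1, 3, 5, 7], [2], [4]].
After inserting 6: P = [[1, 3, 5, 6], [2, 7], [4]].

The final insertion tableau P = [[1, 3, 5, 6], [2, 7], [4]] has shape [4, 2, 1].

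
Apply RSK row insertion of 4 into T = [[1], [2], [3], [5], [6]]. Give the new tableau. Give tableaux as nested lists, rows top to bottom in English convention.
4 is larger than every entry of row 1, so it is appended to row 1. The new tableau is [[1, 4], [2], [3], [5], [6]].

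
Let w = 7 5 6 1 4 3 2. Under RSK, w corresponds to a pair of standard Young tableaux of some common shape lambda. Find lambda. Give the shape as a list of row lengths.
RSK row insertion gives P = [[1, 2], [3, 6], [4], [5], [7]], which has shape [2, 2, 1, 1, 1].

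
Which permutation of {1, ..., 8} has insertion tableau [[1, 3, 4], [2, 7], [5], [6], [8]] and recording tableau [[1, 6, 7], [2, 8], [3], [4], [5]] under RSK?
Reverse RSK: for i = n, n-1, ..., 1, locate i in Q, remove the corresponding corner cell from P, and reverse-bump its entry up through P; the value ejected from row 1 is w(i).

So w = 8 6 5 2 1 3 7 4.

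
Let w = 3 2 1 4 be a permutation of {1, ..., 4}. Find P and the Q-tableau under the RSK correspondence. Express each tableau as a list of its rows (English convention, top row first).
P = [[1, 4], [2], [3]], Q = [[1, 4], [2], [3]]

Insert each entry of the permutation into P by Schensted row insertion, recording in Q the position of each new cell.

Insert 3: appended to row 1. P = [[3]].
Insert 2: 2 bumps 3 from row 1; 3 starts row 2. P = [[2], [3]].
Insert 1: 1 bumps 2 from row 1; 2 bumps 3 from row 2; 3 starts row 3. P = [[1], [2], [3]].
Insert 4: appended to row 1. P = [[1, 4], [2], [3]].

So P = [[1, 4], [2], [3]], Q = [[1, 4], [2], [3]].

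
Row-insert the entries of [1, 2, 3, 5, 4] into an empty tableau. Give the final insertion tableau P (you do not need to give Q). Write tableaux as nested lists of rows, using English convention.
P = [[1, 2, 3, 4], [5]]

Insert 1: appended to row 1. P = [[1]].
Insert 2: appended to row 1. P = [[1, 2]].
Insert 3: appended to row 1. P = [[1, 2, 3]].
Insert 5: appended to row 1. P = [[1, 2, 3, 5]].
Insert 4: 4 bumps 5 from row 1; 5 starts row 2. P = [[1, 2, 3, 4], [5]].

So P = [[1, 2, 3, 4], [5]].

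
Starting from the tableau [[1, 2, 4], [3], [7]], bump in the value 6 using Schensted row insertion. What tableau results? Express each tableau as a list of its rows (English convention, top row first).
6 is larger than every entry of row 1, so it is appended to row 1. The new tableau is [[1, 2, 4, 6], [3], [7]].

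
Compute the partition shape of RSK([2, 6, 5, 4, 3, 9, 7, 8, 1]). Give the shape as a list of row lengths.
[4, 2, 1, 1, 1]

RSK row insertion gives P = [[1, 3, 7, 8], [2, 9], [4], [5], [6]], which has shape [4, 2, 1, 1, 1].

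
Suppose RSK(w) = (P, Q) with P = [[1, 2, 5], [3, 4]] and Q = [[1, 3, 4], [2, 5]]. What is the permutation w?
Reverse the RSK construction: for i from n down to 1, find the cell of Q containing i, remove the entry at that cell from P, and reverse-bump it up through P; the value ejected from row 1 is w(i).

Step i=5: Q has 5 at row 2, column 2; remove 4 from row 2 of P and reverse-bump: 4 enters row 1 and ejects 2. So w(5) = 2. P is now [[1, 4, 5], [3]].
Step i=4: Q has 4 at row 1, column 3; remove that cell from P, ejecting 5. So w(4) = 5. P is now [[1, 4], [3]].
Step i=3: Q has 3 at row 1, column 2; remove that cell from P, ejecting 4. So w(3) = 4. P is now [[1], [3]].
Step i=2: Q has 2 at row 2, column 1; remove 3 from row 2 of P and reverse-bump: 3 enters row 1 and ejects 1. So w(2) = 1. P is now [[3]].
Step i=1: Q has 1 at row 1, column 1; remove that cell from P, ejecting 3. So w(1) = 3. P is now [].

So w = 3 1 4 5 2.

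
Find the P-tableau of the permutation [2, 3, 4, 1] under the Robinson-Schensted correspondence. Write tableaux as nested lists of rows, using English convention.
Insert 2: appended to row 1. P = [[2]].
Insert 3: appended to row 1. P = [[2, 3]].
Insert 4: appended to row 1. P = [[2, 3, 4]].
Insert 1: 1 bumps 2 from row 1; 2 starts row 2. P = [[1, 3, 4], [2]].

So P = [[1, 3, 4], [2]].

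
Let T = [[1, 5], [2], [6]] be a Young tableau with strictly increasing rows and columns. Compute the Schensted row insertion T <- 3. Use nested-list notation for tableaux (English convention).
[[1, 3], [2, 5], [6]]

In row 1, 3 replaces 5 (the leftmost entry greater than 3); 5 is bumped to row 2. 5 is appended to row 2. The new tableau is [[1, 3], [2, 5], [6]].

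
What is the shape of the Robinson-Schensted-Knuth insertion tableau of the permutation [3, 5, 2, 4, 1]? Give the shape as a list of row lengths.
[2, 2, 1]

Row-insert each entry into an empty tableau.

After inserting 3: P = [[3]].
After inserting 5: P = [[3, 5]].
After inserting 2: P = [[2, 5], [3]].
After inserting 4: P = [[2, 4], [3, 5]].
After inserting 1: P = [[1, 4], [2, 5], [3]].

The final insertion tableau P = [[1, 4], [2, 5], [3]] has shape [2, 2, 1].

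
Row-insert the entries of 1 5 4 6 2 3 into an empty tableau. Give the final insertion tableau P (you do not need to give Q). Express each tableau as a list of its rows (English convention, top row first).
P = [[1, 2, 3], [4, 6], [5]]

After inserting 1: P = [[1]].
After inserting 5: P = [[1, 5]].
After inserting 4: P = [[1, 4], [5]].
After inserting 6: P = [[1, 4, 6], [5]].
After inserting 2: P = [[1, 2, 6], [4], [5]].
After inserting 3: P = [[1, 2, 3], [4, 6], [5]].

So P = [[1, 2, 3], [4, 6], [5]].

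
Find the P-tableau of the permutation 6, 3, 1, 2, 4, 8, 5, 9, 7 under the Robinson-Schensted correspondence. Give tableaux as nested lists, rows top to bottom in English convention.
Insert 6: appended to row 1. P = [[6]].
Insert 3: 3 bumps 6 from row 1; 6 starts row 2. P = [[3], [6]].
Insert 1: 1 bumps 3 from row 1; 3 bumps 6 from row 2; 6 starts row 3. P = [[1], [3], [6]].
Insert 2: appended to row 1. P = [[1, 2], [3], [6]].
Insert 4: appended to row 1. P = [[1, 2, 4], [3], [6]].
Insert 8: appended to row 1. P = [[1, 2, 4, 8], [3], [6]].
Insert 5: 5 bumps 8 from row 1; 8 appends to row 2. P = [[1, 2, 4, 5], [3, 8], [6]].
Insert 9: appended to row 1. P = [[1, 2, 4, 5, 9], [3, 8], [6]].
Insert 7: 7 bumps 9 from row 1; 9 appends to row 2. P = [[1, 2, 4, 5, 7], [3, 8, 9], [6]].

So P = [[1, 2, 4, 5, 7], [3, 8, 9], [6]].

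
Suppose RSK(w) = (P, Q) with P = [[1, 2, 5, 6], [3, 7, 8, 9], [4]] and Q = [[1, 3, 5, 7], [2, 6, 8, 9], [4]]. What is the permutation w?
Reverse RSK: for i = n, n-1, ..., 1, locate i in Q, remove the corresponding corner cell from P, and reverse-bump its entry up through P; the value ejected from row 1 is w(i).

So w = 4 3 7 1 8 2 9 5 6.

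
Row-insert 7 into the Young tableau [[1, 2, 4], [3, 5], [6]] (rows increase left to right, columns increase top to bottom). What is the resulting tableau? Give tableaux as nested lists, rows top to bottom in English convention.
[[1, 2, 4, 7], [3, 5], [6]]

7 is larger than every entry of row 1, so it is appended to row 1. The new tableau is [[1, 2, 4, 7], [3, 5], [6]].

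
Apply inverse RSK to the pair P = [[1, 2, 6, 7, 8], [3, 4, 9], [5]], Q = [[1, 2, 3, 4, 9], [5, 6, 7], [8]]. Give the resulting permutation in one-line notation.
3 5 6 9 1 4 7 2 8

Reverse the RSK construction: for i from n down to 1, find the cell of Q containing i, remove the entry at that cell from P, and reverse-bump it up through P; the value ejected from row 1 is w(i).

Step i=9: Q has 9 at row 1, column 5; remove that cell from P, ejecting 8. So w(9) = 8. P is now [[1, 2, 6, 7], [3, 4, 9], [5]].
Step i=8: Q has 8 at row 3, column 1; remove 5 from row 3 of P and reverse-bump: 5 enters row 2 and ejects 4; 4 enters row 1 and ejects 2. So w(8) = 2. P is now [[1, 4, 6, 7], [3, 5, 9]].
Step i=7: Q has 7 at row 2, column 3; remove 9 from row 2 of P and reverse-bump: 9 enters row 1 and ejects 7. So w(7) = 7. P is now [[1, 4, 6, 9], [3, 5]].
Step i=6: Q has 6 at row 2, column 2; remove 5 from row 2 of P and reverse-bump: 5 enters row 1 and ejects 4. So w(6) = 4. P is now [[1, 5, 6, 9], [3]].
Step i=5: Q has 5 at row 2, column 1; remove 3 from row 2 of P and reverse-bump: 3 enters row 1 and ejects 1. So w(5) = 1. P is now [[3, 5, 6, 9]].
Step i=4: Q has 4 at row 1, column 4; remove that cell from P, ejecting 9. So w(4) = 9. P is now [[3, 5, 6]].
Step i=3: Q has 3 at row 1, column 3; remove that cell from P, ejecting 6. So w(3) = 6. P is now [[3, 5]].
Step i=2: Q has 2 at row 1, column 2; remove that cell from P, ejecting 5. So w(2) = 5. P is now [[3]].
Step i=1: Q has 1 at row 1, column 1; remove that cell from P, ejecting 3. So w(1) = 3. P is now [].

So w = 3 5 6 9 1 4 7 2 8.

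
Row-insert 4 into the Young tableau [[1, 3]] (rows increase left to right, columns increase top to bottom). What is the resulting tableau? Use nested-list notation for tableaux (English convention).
[[1, 3, 4]]

4 is larger than every entry of row 1, so it is appended to row 1. The new tableau is [[1, 3, 4]].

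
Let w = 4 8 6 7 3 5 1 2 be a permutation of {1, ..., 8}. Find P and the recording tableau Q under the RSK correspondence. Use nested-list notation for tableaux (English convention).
P = [[1, 2, 7], [3, 5], [4, 6], [8]], Q = [[1, 2, 4], [3, 6], [5, 8], [7]]

Insert each entry of the permutation into P by Schensted row insertion, recording in Q the position of each new cell.

Insert 4: appended to row 1. P = [[4]].
Insert 8: appended to row 1. P = [[4, 8]].
Insert 6: 6 bumps 8 from row 1; 8 starts row 2. P = [[4, 6], [8]].
Insert 7: appended to row 1. P = [[4, 6, 7], [8]].
Insert 3: 3 bumps 4 from row 1; 4 bumps 8 from row 2; 8 starts row 3. P = [[3, 6, 7], [4], [8]].
Insert 5: 5 bumps 6 from row 1; 6 appends to row 2. P = [[3, 5, 7], [4, 6], [8]].
Insert 1: 1 bumps 3 from row 1; 3 bumps 4 from row 2; 4 bumps 8 from row 3; 8 starts row 4. P = [[1, 5, 7], [3, 6], [4], [8]].
Insert 2: 2 bumps 5 from row 1; 5 bumps 6 from row 2; 6 appends to row 3. P = [[1, 2, 7], [3, 5], [4, 6], [8]].

So P = [[1, 2, 7], [3, 5], [4, 6], [8]], Q = [[1, 2, 4], [3, 6], [5, 8], [7]].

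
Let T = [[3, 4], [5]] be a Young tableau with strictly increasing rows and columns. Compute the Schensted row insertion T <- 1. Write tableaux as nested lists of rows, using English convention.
[[1, 4], [3], [5]]

In row 1, 1 replaces 3 (the leftmost entry greater than 1); 3 is bumped to row 2. In row 2, 3 replaces 5 (the leftmost entry greater than 3); 5 is bumped to row 3. 5 starts a new row 3. The new tableau is [[1, 4], [3], [5]].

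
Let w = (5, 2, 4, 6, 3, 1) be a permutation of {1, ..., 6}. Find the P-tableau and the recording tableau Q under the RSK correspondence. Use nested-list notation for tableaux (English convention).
Insert each entry of the permutation into P by Schensted row insertion, recording in Q the position of each new cell.

After inserting 5: P = [[5]].
After inserting 2: P = [[2], [5]].
After inserting 4: P = [[2, 4], [5]].
After inserting 6: P = [[2, 4, 6], [5]].
After inserting 3: P = [[2, 3, 6], [4], [5]].
After inserting 1: P = [[1, 3, 6], [2], [4], [5]].

So P = [[1, 3, 6], [2], [4], [5]], Q = [[1, 3, 4], [2], [5], [6]].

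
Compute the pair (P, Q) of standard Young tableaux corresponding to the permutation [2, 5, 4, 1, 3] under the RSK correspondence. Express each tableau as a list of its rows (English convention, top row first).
P = [[1, 3], [2, 4], [5]], Q = [[1, 2], [3, 5], [4]]

Insert each entry of the permutation into P by Schensted row insertion, recording in Q the position of each new cell.

Insert 2: appended to row 1. P = [[2]].
Insert 5: appended to row 1. P = [[2, 5]].
Insert 4: 4 bumps 5 from row 1; 5 starts row 2. P = [[2, 4], [5]].
Insert 1: 1 bumps 2 from row 1; 2 bumps 5 from row 2; 5 starts row 3. P = [[1, 4], [2], [5]].
Insert 3: 3 bumps 4 from row 1; 4 appends to row 2. P = [[1, 3], [2, 4], [5]].

So P = [[1, 3], [2, 4], [5]], Q = [[1, 2], [3, 5], [4]].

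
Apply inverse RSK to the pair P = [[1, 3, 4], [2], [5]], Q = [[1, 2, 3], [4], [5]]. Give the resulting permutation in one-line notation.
Reverse the RSK construction: for i from n down to 1, find the cell of Q containing i, remove the entry at that cell from P, and reverse-bump it up through P; the value ejected from row 1 is w(i).

Step i=5: Q has 5 at row 3, column 1; remove 5 from row 3 of P and reverse-bump: 5 enters row 2 and ejects 2; 2 enters row 1 and ejects 1. So w(5) = 1. P is now [[2, 3, 4], [5]].
Step i=4: Q has 4 at row 2, column 1; remove 5 from row 2 of P and reverse-bump: 5 enters row 1 and ejects 4. So w(4) = 4. P is now [[2, 3, 5]].
Step i=3: Q has 3 at row 1, column 3; remove that cell from P, ejecting 5. So w(3) = 5. P is now [[2, 3]].
Step i=2: Q has 2 at row 1, column 2; remove that cell from P, ejecting 3. So w(2) = 3. P is now [[2]].
Step i=1: Q has 1 at row 1, column 1; remove that cell from P, ejecting 2. So w(1) = 2. P is now [].

So w = 2 3 5 4 1.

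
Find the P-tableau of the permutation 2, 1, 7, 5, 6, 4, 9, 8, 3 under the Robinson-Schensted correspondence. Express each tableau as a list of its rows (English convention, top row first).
Insert 2: appended to row 1. P = [[2]].
Insert 1: 1 bumps 2 from row 1; 2 starts row 2. P = [[1], [2]].
Insert 7: appended to row 1. P = [[1, 7], [2]].
Insert 5: 5 bumps 7 from row 1; 7 appends to row 2. P = [[1, 5], [2, 7]].
Insert 6: appended to row 1. P = [[1, 5, 6], [2, 7]].
Insert 4: 4 bumps 5 from row 1; 5 bumps 7 from row 2; 7 starts row 3. P = [[1, 4, 6], [2, 5], [7]].
Insert 9: appended to row 1. P = [[1, 4, 6, 9], [2, 5], [7]].
Insert 8: 8 bumps 9 from row 1; 9 appends to row 2. P = [[1, 4, 6, 8], [2, 5, 9], [7]].
Insert 3: 3 bumps 4 from row 1; 4 bumps 5 from row 2; 5 bumps 7 from row 3; 7 starts row 4. P = [[1, 3, 6, 8], [2, 4, 9], [5], [7]].

So P = [[1, 3, 6, 8], [2, 4, 9], [5], [7]].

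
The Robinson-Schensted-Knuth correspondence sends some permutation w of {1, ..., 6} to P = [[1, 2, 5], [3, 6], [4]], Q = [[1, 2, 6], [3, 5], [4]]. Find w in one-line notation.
4 6 3 1 2 5

Reverse the RSK construction: for i from n down to 1, find the cell of Q containing i, remove the entry at that cell from P, and reverse-bump it up through P; the value ejected from row 1 is w(i).

Step i=6: Q has 6 at row 1, column 3; remove that cell from P, ejecting 5. So w(6) = 5. P is now [[1, 2], [3, 6], [4]].
Step i=5: Q has 5 at row 2, column 2; remove 6 from row 2 of P and reverse-bump: 6 enters row 1 and ejects 2. So w(5) = 2. P is now [[1, 6], [3], [4]].
Step i=4: Q has 4 at row 3, column 1; remove 4 from row 3 of P and reverse-bump: 4 enters row 2 and ejects 3; 3 enters row 1 and ejects 1. So w(4) = 1. P is now [[3, 6], [4]].
Step i=3: Q has 3 at row 2, column 1; remove 4 from row 2 of P and reverse-bump: 4 enters row 1 and ejects 3. So w(3) = 3. P is now [[4, 6]].
Step i=2: Q has 2 at row 1, column 2; remove that cell from P, ejecting 6. So w(2) = 6. P is now [[4]].
Step i=1: Q has 1 at row 1, column 1; remove that cell from P, ejecting 4. So w(1) = 4. P is now [].

So w = 4 6 3 1 2 5.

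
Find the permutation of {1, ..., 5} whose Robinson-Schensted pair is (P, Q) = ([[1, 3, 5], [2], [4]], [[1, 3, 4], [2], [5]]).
Reverse the RSK construction: for i from n down to 1, find the cell of Q containing i, remove the entry at that cell from P, and reverse-bump it up through P; the value ejected from row 1 is w(i).

Step i=5: Q has 5 at row 3, column 1; remove 4 from row 3 of P and reverse-bump: 4 enters row 2 and ejects 2; 2 enters row 1 and ejects 1. So w(5) = 1. P is now [[2, 3, 5], [4]].
Step i=4: Q has 4 at row 1, column 3; remove that cell from P, ejecting 5. So w(4) = 5. P is now [[2, 3], [4]].
Step i=3: Q has 3 at row 1, column 2; remove that cell from P, ejecting 3. So w(3) = 3. P is now [[2], [4]].
Step i=2: Q has 2 at row 2, column 1; remove 4 from row 2 of P and reverse-bump: 4 enters row 1 and ejects 2. So w(2) = 2. P is now [[4]].
Step i=1: Q has 1 at row 1, column 1; remove that cell from P, ejecting 4. So w(1) = 4. P is now [].

So w = 4 2 3 5 1.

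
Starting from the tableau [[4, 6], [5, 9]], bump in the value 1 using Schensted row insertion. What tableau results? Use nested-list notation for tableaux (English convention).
[[1, 6], [4, 9], [5]]

In row 1, 1 replaces 4 (the leftmost entry greater than 1); 4 is bumped to row 2. In row 2, 4 replaces 5 (the leftmost entry greater than 4); 5 is bumped to row 3. 5 starts a new row 3. The new tableau is [[1, 6], [4, 9], [5]].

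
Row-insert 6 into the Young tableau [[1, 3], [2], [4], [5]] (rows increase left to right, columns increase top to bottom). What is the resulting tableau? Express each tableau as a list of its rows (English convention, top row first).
[[1, 3, 6], [2], [4], [5]]

6 is larger than every entry of row 1, so it is appended to row 1. The new tableau is [[1, 3, 6], [2], [4], [5]].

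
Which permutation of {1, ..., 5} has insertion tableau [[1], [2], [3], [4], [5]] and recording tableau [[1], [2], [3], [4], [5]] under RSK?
Reverse RSK: for i = n, n-1, ..., 1, locate i in Q, remove the corresponding corner cell from P, and reverse-bump its entry up through P; the value ejected from row 1 is w(i).

So w = 5 4 3 2 1.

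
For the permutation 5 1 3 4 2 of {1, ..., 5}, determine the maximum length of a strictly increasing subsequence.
3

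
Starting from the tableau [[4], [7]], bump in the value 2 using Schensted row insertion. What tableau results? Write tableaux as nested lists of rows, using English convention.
[[2], [4], [7]]

In row 1, 2 replaces 4 (the leftmost entry greater than 2); 4 is bumped to row 2. In row 2, 4 replaces 7 (the leftmost entry greater than 4); 7 is bumped to row 3. 7 starts a new row 3. The new tableau is [[2], [4], [7]].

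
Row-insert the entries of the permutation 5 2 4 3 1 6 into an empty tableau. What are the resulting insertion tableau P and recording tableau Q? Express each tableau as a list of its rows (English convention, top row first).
Insert each entry of the permutation into P by Schensted row insertion, recording in Q the position of each new cell.

Insert 5: appended to row 1. P = [[5]].
Insert 2: 2 bumps 5 from row 1; 5 starts row 2. P = [[2], [5]].
Insert 4: appended to row 1. P = [[2, 4], [5]].
Insert 3: 3 bumps 4 from row 1; 4 bumps 5 from row 2; 5 starts row 3. P = [[2, 3], [4], [5]].
Insert 1: 1 bumps 2 from row 1; 2 bumps 4 from row 2; 4 bumps 5 from row 3; 5 starts row 4. P = [[1, 3], [2], [4], [5]].
Insert 6: appended to row 1. P = [[1, 3, 6], [2], [4], [5]].

So P = [[1, 3, 6], [2], [4], [5]], Q = [[1, 3, 6], [2], [4], [5]].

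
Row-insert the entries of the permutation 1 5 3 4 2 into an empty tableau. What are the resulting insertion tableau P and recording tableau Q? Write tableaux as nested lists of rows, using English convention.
Insert each entry of the permutation into P by Schensted row insertion, recording in Q the position of each new cell.

After inserting 1: P = [[1]].
After inserting 5: P = [[1, 5]].
After inserting 3: P = [[1, 3], [5]].
After inserting 4: P = [[1, 3, 4], [5]].
After inserting 2: P = [[1, 2, 4], [3], [5]].

So P = [[1, 2, 4], [3], [5]], Q = [[1, 2, 4], [3], [5]].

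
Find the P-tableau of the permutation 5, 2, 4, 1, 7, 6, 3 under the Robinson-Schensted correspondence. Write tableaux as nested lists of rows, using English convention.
Insert 5: appended to row 1. P = [[5]].
Insert 2: 2 bumps 5 from row 1; 5 starts row 2. P = [[2], [5]].
Insert 4: appended to row 1. P = [[2, 4], [5]].
Insert 1: 1 bumps 2 from row 1; 2 bumps 5 from row 2; 5 starts row 3. P = [[1, 4], [2], [5]].
Insert 7: appended to row 1. P = [[1, 4, 7], [2], [5]].
Insert 6: 6 bumps 7 from row 1; 7 appends to row 2. P = [[1, 4, 6], [2, 7], [5]].
Insert 3: 3 bumps 4 from row 1; 4 bumps 7 from row 2; 7 appends to row 3. P = [[1, 3, 6], [2, 4], [5, 7]].

So P = [[1, 3, 6], [2, 4], [5, 7]].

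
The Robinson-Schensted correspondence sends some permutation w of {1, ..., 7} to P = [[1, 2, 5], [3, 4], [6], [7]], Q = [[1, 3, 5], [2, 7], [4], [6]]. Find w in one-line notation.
Reverse the RSK construction: for i from n down to 1, find the cell of Q containing i, remove the entry at that cell from P, and reverse-bump it up through P; the value ejected from row 1 is w(i).

Step i=7: Q has 7 at row 2, column 2; remove 4 from row 2 of P and reverse-bump: 4 enters row 1 and ejects 2. So w(7) = 2. P is now [[1, 4, 5], [3], [6], [7]].
Step i=6: Q has 6 at row 4, column 1; remove 7 from row 4 of P and reverse-bump: 7 enters row 3 and ejects 6; 6 enters row 2 and ejects 3; 3 enters row 1 and ejects 1. So w(6) = 1. P is now [[3, 4, 5], [6], [7]].
Step i=5: Q has 5 at row 1, column 3; remove that cell from P, ejecting 5. So w(5) = 5. P is now [[3, 4], [6], [7]].
Step i=4: Q has 4 at row 3, column 1; remove 7 from row 3 of P and reverse-bump: 7 enters row 2 and ejects 6; 6 enters row 1 and ejects 4. So w(4) = 4. P is now [[3, 6], [7]].
Step i=3: Q has 3 at row 1, column 2; remove that cell from P, ejecting 6. So w(3) = 6. P is now [[3], [7]].
Step i=2: Q has 2 at row 2, column 1; remove 7 from row 2 of P and reverse-bump: 7 enters row 1 and ejects 3. So w(2) = 3. P is now [[7]].
Step i=1: Q has 1 at row 1, column 1; remove that cell from P, ejecting 7. So w(1) = 7. P is now [].

So w = 7 3 6 4 5 1 2.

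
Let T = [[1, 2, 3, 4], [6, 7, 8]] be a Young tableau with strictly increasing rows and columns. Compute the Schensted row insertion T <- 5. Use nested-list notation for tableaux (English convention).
5 is larger than every entry of row 1, so it is appended to row 1. The new tableau is [[1, 2, 3, 4, 5], [6, 7, 8]].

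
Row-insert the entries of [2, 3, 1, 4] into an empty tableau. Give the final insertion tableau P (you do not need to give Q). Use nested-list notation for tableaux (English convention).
P = [[1, 3, 4], [2]]

After inserting 2: P = [[2]].
After inserting 3: P = [[2, 3]].
After inserting 1: P = [[1, 3], [2]].
After inserting 4: P = [[1, 3, 4], [2]].

So P = [[1, 3, 4], [2]].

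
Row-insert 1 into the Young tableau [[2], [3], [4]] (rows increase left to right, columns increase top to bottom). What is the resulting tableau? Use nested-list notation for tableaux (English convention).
In row 1, 1 replaces 2 (the leftmost entry greater than 1); 2 is bumped to row 2. In row 2, 2 replaces 3 (the leftmost entry greater than 2); 3 is bumped to row 3. In row 3, 3 replaces 4 (the leftmost entry greater than 3); 4 is bumped to row 4. 4 starts a new row 4. The new tableau is [[1], [2], [3], [4]].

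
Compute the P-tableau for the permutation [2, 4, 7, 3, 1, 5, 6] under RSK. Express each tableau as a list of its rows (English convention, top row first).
P = [[1, 3, 5, 6], [2, 7], [4]]

Insert 2: appended to row 1. P = [[2]].
Insert 4: appended to row 1. P = [[2, 4]].
Insert 7: appended to row 1. P = [[2, 4, 7]].
Insert 3: 3 bumps 4 from row 1; 4 starts row 2. P = [[2, 3, 7], [4]].
Insert 1: 1 bumps 2 from row 1; 2 bumps 4 from row 2; 4 starts row 3. P = [[1, 3, 7], [2], [4]].
Insert 5: 5 bumps 7 from row 1; 7 appends to row 2. P = [[1, 3, 5], [2, 7], [4]].
Insert 6: appended to row 1. P = [[1, 3, 5, 6], [2, 7], [4]].

So P = [[1, 3, 5, 6], [2, 7], [4]].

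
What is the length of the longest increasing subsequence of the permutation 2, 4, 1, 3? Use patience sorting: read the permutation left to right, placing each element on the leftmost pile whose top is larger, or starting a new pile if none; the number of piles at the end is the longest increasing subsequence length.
2

2: new pile. tops = [2]
4: new pile. tops = [2, 4]
1: onto pile 1 (replacing 2). tops = [1, 4]
3: onto pile 2 (replacing 4). tops = [1, 3]

2 piles, so the longest increasing subsequence has length 2.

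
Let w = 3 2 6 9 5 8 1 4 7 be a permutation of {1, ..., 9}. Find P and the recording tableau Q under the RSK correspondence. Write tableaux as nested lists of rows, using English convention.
P = [[1, 4, 7], [2, 5, 8], [3, 6, 9]], Q = [[1, 3, 4], [2, 5, 6], [7, 8, 9]]

Insert each entry of the permutation into P by Schensted row insertion, recording in Q the position of each new cell.

After inserting 3: P = [[3]].
After inserting 2: P = [[2], [3]].
After inserting 6: P = [[2, 6], [3]].
After inserting 9: P = [[2, 6, 9], [3]].
After inserting 5: P = [[2, 5, 9], [3, 6]].
After inserting 8: P = [[2, 5, 8], [3, 6, 9]].
After inserting 1: P = [[1, 5, 8], [2, 6, 9], [3]].
After inserting 4: P = [[1, 4, 8], [2, 5, 9], [3, 6]].
After inserting 7: P = [[1, 4, 7], [2, 5, 8], [3, 6, 9]].

So P = [[1, 4, 7], [2, 5, 8], [3, 6, 9]], Q = [[1, 3, 4], [2, 5, 6], [7, 8, 9]].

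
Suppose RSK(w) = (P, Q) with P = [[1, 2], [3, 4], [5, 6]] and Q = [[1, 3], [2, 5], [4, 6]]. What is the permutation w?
Reverse the RSK construction: for i from n down to 1, find the cell of Q containing i, remove the entry at that cell from P, and reverse-bump it up through P; the value ejected from row 1 is w(i).

Step i=6: Q has 6 at row 3, column 2; remove 6 from row 3 of P and reverse-bump: 6 enters row 2 and ejects 4; 4 enters row 1 and ejects 2. So w(6) = 2. P is now [[1, 4], [3, 6], [5]].
Step i=5: Q has 5 at row 2, column 2; remove 6 from row 2 of P and reverse-bump: 6 enters row 1 and ejects 4. So w(5) = 4. P is now [[1, 6], [3], [5]].
Step i=4: Q has 4 at row 3, column 1; remove 5 from row 3 of P and reverse-bump: 5 enters row 2 and ejects 3; 3 enters row 1 and ejects 1. So w(4) = 1. P is now [[3, 6], [5]].
Step i=3: Q has 3 at row 1, column 2; remove that cell from P, ejecting 6. So w(3) = 6. P is now [[3], [5]].
Step i=2: Q has 2 at row 2, column 1; remove 5 from row 2 of P and reverse-bump: 5 enters row 1 and ejects 3. So w(2) = 3. P is now [[5]].
Step i=1: Q has 1 at row 1, column 1; remove that cell from P, ejecting 5. So w(1) = 5. P is now [].

So w = 5 3 6 1 4 2.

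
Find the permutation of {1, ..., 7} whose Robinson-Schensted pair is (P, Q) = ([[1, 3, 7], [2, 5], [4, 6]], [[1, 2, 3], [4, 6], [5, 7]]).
Reverse the RSK construction: for i from n down to 1, find the cell of Q containing i, remove the entry at that cell from P, and reverse-bump it up through P; the value ejected from row 1 is w(i).

Step i=7: Q has 7 at row 3, column 2; remove 6 from row 3 of P and reverse-bump: 6 enters row 2 and ejects 5; 5 enters row 1 and ejects 3. So w(7) = 3. P is now [[1, 5, 7], [2, 6], [4]].
Step i=6: Q has 6 at row 2, column 2; remove 6 from row 2 of P and reverse-bump: 6 enters row 1 and ejects 5. So w(6) = 5. P is now [[1, 6, 7], [2], [4]].
Step i=5: Q has 5 at row 3, column 1; remove 4 from row 3 of P and reverse-bump: 4 enters row 2 and ejects 2; 2 enters row 1 and ejects 1. So w(5) = 1. P is now [[2, 6, 7], [4]].
Step i=4: Q has 4 at row 2, column 1; remove 4 from row 2 of P and reverse-bump: 4 enters row 1 and ejects 2. So w(4) = 2. P is now [[4, 6, 7]].
Step i=3: Q has 3 at row 1, column 3; remove that cell from P, ejecting 7. So w(3) = 7. P is now [[4, 6]].
Step i=2: Q has 2 at row 1, column 2; remove that cell from P, ejecting 6. So w(2) = 6. P is now [[4]].
Step i=1: Q has 1 at row 1, column 1; remove that cell from P, ejecting 4. So w(1) = 4. P is now [].

So w = 4 6 7 2 1 5 3.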